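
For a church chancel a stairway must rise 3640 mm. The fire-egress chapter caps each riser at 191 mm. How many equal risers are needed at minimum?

20 risers

3640 / 191 = 19.06, so 20 risers are needed.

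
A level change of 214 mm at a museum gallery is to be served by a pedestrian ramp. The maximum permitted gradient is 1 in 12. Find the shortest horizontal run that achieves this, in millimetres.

2568 mm

Run = rise × 12 = 214 × 12 = 2568 mm.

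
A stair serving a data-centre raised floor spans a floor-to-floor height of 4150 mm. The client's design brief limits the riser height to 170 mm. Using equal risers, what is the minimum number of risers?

4150 / 170 = 24.412 → round up to 25 risers.

25 risers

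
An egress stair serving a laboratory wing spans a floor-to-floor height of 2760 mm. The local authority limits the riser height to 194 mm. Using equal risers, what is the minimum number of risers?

2760 / 194 = 14.23, so 15 risers are needed.

15 risers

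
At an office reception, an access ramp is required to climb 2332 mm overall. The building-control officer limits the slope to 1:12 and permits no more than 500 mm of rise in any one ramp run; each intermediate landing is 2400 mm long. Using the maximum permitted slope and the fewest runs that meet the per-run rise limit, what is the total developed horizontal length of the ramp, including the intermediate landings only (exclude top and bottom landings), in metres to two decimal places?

At most 500 each: 2332/500 = 4.66, giving 5 ramp runs. That means 4 intermediate landings.
Horizontal run for 2332 mm of rise at 1:12 is 2332 × 12 = 27984 mm.
4 intermediate landings contribute 4 × 2400 = 9600 mm.
Total developed length = 27984 + 9600 = 37584 mm.
= 37.58 m.

37.58 m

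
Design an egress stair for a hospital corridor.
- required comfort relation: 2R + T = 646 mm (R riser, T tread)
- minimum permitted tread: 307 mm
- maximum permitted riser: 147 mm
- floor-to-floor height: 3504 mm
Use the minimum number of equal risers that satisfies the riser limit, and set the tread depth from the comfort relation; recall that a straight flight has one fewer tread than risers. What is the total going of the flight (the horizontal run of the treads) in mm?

8142 mm

⌈3504/147⌉ = 24 risers.
Riser R = 3504 / 24 = 146 mm, within the 147 mm limit.
Tread T = 646 − 2 × 146 = 354 mm (≥ 307 mm).
Treads = 24 − 1 = 23; going = 23 × 354 = 8142 mm.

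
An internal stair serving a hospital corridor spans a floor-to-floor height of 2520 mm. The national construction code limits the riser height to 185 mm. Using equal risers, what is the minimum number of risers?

2520 / 185 = 13.62, so 14 risers are needed.

14 risers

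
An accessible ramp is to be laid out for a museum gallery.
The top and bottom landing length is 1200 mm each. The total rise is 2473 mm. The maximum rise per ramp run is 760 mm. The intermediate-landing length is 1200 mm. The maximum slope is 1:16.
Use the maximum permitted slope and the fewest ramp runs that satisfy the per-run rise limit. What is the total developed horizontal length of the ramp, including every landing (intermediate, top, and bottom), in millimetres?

2473 / 760 = 3.254 → round up to 4 ramp runs. That means 3 intermediate landings.
Horizontal run for 2473 mm of rise at 1:16 is 2473 × 16 = 39568 mm.
3 intermediate landings contribute 3 × 1200 = 3600 mm.
Top and bottom landings: 2 × 1200 = 2400 mm.
Total = 39568 + 3600 + 2400 = 45568 mm.

45568 mm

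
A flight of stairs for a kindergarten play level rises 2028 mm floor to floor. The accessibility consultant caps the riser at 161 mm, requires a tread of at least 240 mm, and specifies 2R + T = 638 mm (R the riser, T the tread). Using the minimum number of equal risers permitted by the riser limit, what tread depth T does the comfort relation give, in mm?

326 mm

At most 161 each: 2028/161 = 12.60, giving 13 risers.
R = 2028 ÷ 13 = 156 mm.
Tread T = 638 − 2 × 156 = 326 mm (≥ 240 mm).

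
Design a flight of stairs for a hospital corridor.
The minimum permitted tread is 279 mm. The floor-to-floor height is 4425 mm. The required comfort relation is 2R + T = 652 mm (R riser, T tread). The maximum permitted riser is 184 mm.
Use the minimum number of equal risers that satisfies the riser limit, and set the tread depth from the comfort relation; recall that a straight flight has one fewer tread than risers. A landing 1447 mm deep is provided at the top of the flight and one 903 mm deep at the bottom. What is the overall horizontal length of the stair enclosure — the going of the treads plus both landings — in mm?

4425 / 184 = 24.049 → round up to 25 risers.
Each riser is 4425/25 = 177 mm (≤ 184 mm).
T = 652 − 2·177 = 298 mm, which satisfies the 279 mm minimum.
Going = (25 − 1) × 298 = 7152 mm.
Add landings: 7152 + 1447 + 903 = 9502 mm.

9502 mm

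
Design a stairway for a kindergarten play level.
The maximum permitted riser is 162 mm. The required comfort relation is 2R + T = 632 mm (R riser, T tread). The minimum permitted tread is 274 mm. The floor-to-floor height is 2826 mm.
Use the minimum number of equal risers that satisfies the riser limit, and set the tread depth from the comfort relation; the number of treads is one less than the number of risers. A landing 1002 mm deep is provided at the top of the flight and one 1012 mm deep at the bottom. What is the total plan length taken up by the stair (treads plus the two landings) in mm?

7420 mm

⌈2826/162⌉ = 18 risers.
Riser R = 2826 / 18 = 157 mm, within the 162 mm limit.
T = 632 − 2·157 = 318 mm, which satisfies the 274 mm minimum.
Treads = 18 − 1 = 17; going = 17 × 318 = 5406 mm.
Enclosure = 5406 + 1002 + 1012 = 7420 mm.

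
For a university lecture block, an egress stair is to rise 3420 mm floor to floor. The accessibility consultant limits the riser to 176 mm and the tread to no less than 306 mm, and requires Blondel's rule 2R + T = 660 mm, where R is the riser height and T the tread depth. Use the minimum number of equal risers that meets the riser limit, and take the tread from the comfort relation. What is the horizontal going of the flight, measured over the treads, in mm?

3420 / 176 = 19.432 → round up to 20 risers.
Riser R = 3420 / 20 = 171 mm, within the 176 mm limit.
Tread T = 660 − 2 × 171 = 318 mm (≥ 306 mm).
Going = (20 − 1) × 318 = 6042 mm.

6042 mm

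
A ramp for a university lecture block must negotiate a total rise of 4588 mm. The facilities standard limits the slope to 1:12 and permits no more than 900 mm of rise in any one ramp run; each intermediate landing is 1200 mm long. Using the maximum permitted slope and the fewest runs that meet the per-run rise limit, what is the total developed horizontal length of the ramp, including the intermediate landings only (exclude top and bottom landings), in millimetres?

At most 900 each: 4588/900 = 5.10, giving 6 ramp runs. That means 5 intermediate landings.
Horizontal run for 4588 mm of rise at 1:12 is 4588 × 12 = 55056 mm.
Intermediate landings: 5 × 1200 = 6000 mm.
Total developed length = 55056 + 6000 = 61056 mm.

61056 mm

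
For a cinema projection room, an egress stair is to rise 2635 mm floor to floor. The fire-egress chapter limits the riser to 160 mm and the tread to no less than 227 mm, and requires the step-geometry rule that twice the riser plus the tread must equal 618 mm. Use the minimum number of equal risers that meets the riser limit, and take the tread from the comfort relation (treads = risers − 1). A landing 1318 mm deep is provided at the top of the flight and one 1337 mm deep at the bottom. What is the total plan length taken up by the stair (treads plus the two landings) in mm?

7583 mm

At most 160 each: 2635/160 = 16.47, giving 17 risers.
Each riser is 2635/17 = 155 mm (≤ 160 mm).
From 2R + T = 618: T = 618 − 310 = 308 mm.
Treads = 17 − 1 = 16; going = 16 × 308 = 4928 mm.
Enclosure = 4928 + 1318 + 1337 = 7583 mm.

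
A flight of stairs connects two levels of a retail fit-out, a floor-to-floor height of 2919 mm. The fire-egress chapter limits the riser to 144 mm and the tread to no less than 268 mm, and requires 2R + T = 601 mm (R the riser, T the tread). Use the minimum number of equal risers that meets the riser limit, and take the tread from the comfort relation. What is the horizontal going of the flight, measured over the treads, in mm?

6460 mm

2919 / 144 = 20.27, so 21 risers are needed.
Riser R = 2919 / 21 = 139 mm, within the 144 mm limit.
T = 601 − 2·139 = 323 mm, which satisfies the 268 mm minimum.
21 risers give 20 treads; going = 20 × 323 = 6460 mm.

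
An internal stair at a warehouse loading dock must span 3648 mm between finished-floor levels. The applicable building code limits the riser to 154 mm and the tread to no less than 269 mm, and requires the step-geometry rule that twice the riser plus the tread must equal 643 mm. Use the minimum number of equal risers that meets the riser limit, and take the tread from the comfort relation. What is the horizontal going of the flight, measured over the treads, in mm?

7797 mm

3648 / 154 = 23.688 → round up to 24 risers.
R = 3648 ÷ 24 = 152 mm.
From 2R + T = 643: T = 643 − 304 = 339 mm.
Treads = 24 − 1 = 23; going = 23 × 339 = 7797 mm.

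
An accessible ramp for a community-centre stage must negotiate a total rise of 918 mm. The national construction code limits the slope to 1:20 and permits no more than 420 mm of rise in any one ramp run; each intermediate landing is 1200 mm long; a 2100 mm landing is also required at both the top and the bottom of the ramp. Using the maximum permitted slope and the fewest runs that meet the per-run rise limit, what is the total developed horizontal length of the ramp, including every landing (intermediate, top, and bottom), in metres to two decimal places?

24.96 m

⌈918/420⌉ = 3 ramp runs. That means 2 intermediate landings.
Horizontal run for 918 mm of rise at 1:20 is 918 × 20 = 18360 mm.
2 intermediate landings contribute 2 × 1200 = 2400 mm.
Top and bottom landings: 2 × 2100 = 4200 mm.
Total = 18360 + 2400 + 4200 = 24960 mm.
= 24.96 m.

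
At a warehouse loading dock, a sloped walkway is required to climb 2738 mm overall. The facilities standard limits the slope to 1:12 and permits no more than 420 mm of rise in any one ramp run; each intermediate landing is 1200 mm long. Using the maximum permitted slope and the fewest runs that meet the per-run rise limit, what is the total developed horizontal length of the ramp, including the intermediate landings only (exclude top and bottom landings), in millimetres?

40056 mm

⌈2738/420⌉ = 7 ramp runs. That means 6 intermediate landings.
Horizontal run for 2738 mm of rise at 1:12 is 2738 × 12 = 32856 mm.
6 intermediate landings contribute 6 × 1200 = 7200 mm.
Total developed length = 32856 + 7200 = 40056 mm.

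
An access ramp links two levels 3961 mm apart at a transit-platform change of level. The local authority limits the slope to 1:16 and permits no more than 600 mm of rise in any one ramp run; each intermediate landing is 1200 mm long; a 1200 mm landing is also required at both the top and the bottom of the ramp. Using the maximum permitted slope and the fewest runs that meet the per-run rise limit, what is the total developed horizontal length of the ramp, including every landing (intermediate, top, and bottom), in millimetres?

At most 600 each: 3961/600 = 6.60, giving 7 ramp runs. That means 6 intermediate landings.
Horizontal run for 3961 mm of rise at 1:16 is 3961 × 16 = 63376 mm.
Intermediate landings: 6 × 1200 = 7200 mm.
Top and bottom landings: 2 × 1200 = 2400 mm.
Total = 63376 + 7200 + 2400 = 72976 mm.

72976 mm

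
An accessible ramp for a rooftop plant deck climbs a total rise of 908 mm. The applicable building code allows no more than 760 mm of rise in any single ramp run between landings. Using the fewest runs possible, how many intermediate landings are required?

908 / 760 = 1.19, so 2 ramp runs are needed.
2 runs are separated by 1 intermediate landings.

1 intermediate landings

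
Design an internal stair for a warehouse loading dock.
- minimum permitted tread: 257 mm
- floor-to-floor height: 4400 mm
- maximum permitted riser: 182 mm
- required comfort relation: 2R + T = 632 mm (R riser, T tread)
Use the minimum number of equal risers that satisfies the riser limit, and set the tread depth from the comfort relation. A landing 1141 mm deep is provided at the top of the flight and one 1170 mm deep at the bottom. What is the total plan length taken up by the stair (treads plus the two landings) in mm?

9031 mm

4400 / 182 = 24.18, so 25 risers are needed.
R = 4400 ÷ 25 = 176 mm.
Tread T = 632 − 2 × 176 = 280 mm (≥ 257 mm).
25 risers give 24 treads; going = 24 × 280 = 6720 mm.
Enclosure = 6720 + 1141 + 1170 = 9031 mm.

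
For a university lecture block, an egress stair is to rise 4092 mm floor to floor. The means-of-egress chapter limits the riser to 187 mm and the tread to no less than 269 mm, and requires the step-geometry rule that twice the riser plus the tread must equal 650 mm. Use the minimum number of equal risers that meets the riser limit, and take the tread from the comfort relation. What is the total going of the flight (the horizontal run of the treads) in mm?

5838 mm

At most 187 each: 4092/187 = 21.88, giving 22 risers.
Riser R = 4092 / 22 = 186 mm, within the 187 mm limit.
From 2R + T = 650: T = 650 − 372 = 278 mm.
Treads = 22 − 1 = 21; going = 21 × 278 = 5838 mm.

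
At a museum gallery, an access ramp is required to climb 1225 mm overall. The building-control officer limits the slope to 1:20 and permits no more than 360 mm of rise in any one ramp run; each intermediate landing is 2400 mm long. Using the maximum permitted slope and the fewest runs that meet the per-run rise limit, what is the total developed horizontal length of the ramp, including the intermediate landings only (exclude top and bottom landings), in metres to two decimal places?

31.70 m

⌈1225/360⌉ = 4 ramp runs. That means 3 intermediate landings.
Horizontal run for 1225 mm of rise at 1:20 is 1225 × 20 = 24500 mm.
Intermediate landings: 3 × 2400 = 7200 mm.
Developed length = 24500 + 7200 = 31700 mm.
= 31.70 m.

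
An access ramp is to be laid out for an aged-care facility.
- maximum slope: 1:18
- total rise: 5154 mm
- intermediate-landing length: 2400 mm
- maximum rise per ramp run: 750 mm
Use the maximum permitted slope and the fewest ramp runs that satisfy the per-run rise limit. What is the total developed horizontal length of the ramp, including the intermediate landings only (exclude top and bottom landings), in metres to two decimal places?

At most 750 each: 5154/750 = 6.87, giving 7 ramp runs. That means 6 intermediate landings.
Ramp run (horizontal) at 1:18: 5154 × 18 = 92772 mm.
Intermediate landings: 6 × 2400 = 14400 mm.
Developed length = 92772 + 14400 = 107172 mm.
= 107.17 m.

107.17 m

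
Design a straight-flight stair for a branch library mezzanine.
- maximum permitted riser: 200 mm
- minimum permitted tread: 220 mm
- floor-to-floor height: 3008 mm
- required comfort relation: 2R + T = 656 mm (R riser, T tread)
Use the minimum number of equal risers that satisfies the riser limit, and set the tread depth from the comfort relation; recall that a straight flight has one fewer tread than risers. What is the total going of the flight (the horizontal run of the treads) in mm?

At most 200 each: 3008/200 = 15.04, giving 16 risers.
R = 3008 ÷ 16 = 188 mm.
From 2R + T = 656: T = 656 − 376 = 280 mm.
Going = (16 − 1) × 280 = 4200 mm.

4200 mm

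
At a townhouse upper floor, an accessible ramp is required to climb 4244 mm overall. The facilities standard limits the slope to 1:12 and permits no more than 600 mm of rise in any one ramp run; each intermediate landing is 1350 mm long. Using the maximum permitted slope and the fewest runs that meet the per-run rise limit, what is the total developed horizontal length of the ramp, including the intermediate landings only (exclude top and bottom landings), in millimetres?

60378 mm

At most 600 each: 4244/600 = 7.07, giving 8 ramp runs. That means 7 intermediate landings.
Horizontal run for 4244 mm of rise at 1:12 is 4244 × 12 = 50928 mm.
7 intermediate landings contribute 7 × 1350 = 9450 mm.
Total developed length = 50928 + 9450 = 60378 mm.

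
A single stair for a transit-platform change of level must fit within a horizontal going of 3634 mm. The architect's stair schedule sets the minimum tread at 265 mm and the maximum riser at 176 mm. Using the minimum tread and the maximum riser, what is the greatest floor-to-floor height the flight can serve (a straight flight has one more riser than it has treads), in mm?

Treads that fit: ⌊3634 / 265⌋ = 13.
Risers = treads + 1 = 14.
Maximum height = 14 × 176 = 2464 mm.

2464 mm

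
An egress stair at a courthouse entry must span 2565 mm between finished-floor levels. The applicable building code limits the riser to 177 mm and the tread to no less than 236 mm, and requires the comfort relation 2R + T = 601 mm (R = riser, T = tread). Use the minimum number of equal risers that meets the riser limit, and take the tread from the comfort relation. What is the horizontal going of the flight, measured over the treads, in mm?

3626 mm

⌈2565/177⌉ = 15 risers.
R = 2565 ÷ 15 = 171 mm.
Tread T = 601 − 2 × 171 = 259 mm (≥ 236 mm).
Treads = 15 − 1 = 14; going = 14 × 259 = 3626 mm.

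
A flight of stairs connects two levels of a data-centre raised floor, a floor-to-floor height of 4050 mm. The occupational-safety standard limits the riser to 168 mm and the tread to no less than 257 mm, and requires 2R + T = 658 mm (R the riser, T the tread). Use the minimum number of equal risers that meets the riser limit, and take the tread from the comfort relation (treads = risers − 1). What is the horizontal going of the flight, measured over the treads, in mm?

4050 / 168 = 24.107 → round up to 25 risers.
Riser R = 4050 / 25 = 162 mm, within the 168 mm limit.
From 2R + T = 658: T = 658 − 324 = 334 mm.
Going = (25 − 1) × 334 = 8016 mm.

8016 mm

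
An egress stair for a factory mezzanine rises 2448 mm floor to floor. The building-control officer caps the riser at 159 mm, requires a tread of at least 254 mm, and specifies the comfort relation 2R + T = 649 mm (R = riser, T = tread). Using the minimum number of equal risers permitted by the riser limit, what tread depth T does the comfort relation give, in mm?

At most 159 each: 2448/159 = 15.40, giving 16 risers.
R = 2448 ÷ 16 = 153 mm.
From 2R + T = 649: T = 649 − 306 = 343 mm.

343 mm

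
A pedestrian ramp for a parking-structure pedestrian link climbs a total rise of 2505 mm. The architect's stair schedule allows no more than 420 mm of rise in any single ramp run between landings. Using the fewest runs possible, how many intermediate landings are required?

5 intermediate landings

2505 / 420 = 5.96, so 6 ramp runs are needed.
6 runs are separated by 5 intermediate landings.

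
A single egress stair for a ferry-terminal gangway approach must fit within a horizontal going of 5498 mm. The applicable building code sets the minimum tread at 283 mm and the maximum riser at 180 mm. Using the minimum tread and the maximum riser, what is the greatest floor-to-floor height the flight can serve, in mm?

Treads that fit: ⌊5498 / 283⌋ = 19.
Risers = treads + 1 = 20.
Maximum height = 20 × 180 = 3600 mm.

3600 mm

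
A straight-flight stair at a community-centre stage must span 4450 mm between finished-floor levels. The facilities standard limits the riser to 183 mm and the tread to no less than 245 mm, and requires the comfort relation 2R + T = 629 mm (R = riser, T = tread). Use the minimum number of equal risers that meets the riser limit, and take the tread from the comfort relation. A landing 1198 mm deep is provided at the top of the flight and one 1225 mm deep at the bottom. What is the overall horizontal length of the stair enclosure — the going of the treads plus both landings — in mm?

⌈4450/183⌉ = 25 risers.
R = 4450 ÷ 25 = 178 mm.
T = 629 − 2·178 = 273 mm, which satisfies the 245 mm minimum.
Going = (25 − 1) × 273 = 6552 mm.
Enclosure = 6552 + 1198 + 1225 = 8975 mm.

8975 mm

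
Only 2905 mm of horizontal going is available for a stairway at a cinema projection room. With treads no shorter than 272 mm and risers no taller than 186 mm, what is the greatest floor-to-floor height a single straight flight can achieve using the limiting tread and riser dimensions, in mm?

2905 / 272 = 10.68, so 10 treads fit.
Risers = treads + 1 = 11.
Maximum height = 11 × 186 = 2046 mm.

2046 mm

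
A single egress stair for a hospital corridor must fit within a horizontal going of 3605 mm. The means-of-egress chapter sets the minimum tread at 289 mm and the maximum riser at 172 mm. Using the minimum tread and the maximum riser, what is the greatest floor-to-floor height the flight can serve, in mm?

2236 mm

3605 / 289 = 12.47, so 12 treads fit.
Risers = treads + 1 = 13.
Maximum height = 13 × 172 = 2236 mm.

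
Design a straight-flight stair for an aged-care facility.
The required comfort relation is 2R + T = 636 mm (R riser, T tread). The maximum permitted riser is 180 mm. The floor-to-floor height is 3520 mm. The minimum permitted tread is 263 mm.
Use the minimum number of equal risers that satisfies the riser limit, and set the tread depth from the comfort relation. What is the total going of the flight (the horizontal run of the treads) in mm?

5396 mm

⌈3520/180⌉ = 20 risers.
Each riser is 3520/20 = 176 mm (≤ 180 mm).
Tread T = 636 − 2 × 176 = 284 mm (≥ 263 mm).
Going = (20 − 1) × 284 = 5396 mm.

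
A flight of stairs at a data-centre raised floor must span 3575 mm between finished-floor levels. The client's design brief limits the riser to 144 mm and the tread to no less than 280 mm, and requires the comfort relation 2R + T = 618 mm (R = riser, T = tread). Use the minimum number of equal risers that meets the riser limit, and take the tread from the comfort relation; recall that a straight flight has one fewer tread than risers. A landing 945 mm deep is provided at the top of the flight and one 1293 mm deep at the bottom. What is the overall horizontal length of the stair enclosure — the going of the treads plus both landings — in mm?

3575 / 144 = 24.83, so 25 risers are needed.
R = 3575 ÷ 25 = 143 mm.
T = 618 − 2·143 = 332 mm, which satisfies the 280 mm minimum.
Going = (25 − 1) × 332 = 7968 mm.
Add landings: 7968 + 945 + 1293 = 10206 mm.

10206 mm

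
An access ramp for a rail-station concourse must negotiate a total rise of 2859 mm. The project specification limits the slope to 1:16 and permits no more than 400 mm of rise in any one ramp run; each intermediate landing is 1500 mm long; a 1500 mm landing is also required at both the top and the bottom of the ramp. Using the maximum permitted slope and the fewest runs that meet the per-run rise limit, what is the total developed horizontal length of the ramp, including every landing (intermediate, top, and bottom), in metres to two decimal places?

At most 400 each: 2859/400 = 7.15, giving 8 ramp runs. That means 7 intermediate landings.
Horizontal run for 2859 mm of rise at 1:16 is 2859 × 16 = 45744 mm.
Intermediate landings: 7 × 1500 = 10500 mm.
Top and bottom landings: 2 × 1500 = 3000 mm.
Total = 45744 + 10500 + 3000 = 59244 mm.
= 59.24 m.

59.24 m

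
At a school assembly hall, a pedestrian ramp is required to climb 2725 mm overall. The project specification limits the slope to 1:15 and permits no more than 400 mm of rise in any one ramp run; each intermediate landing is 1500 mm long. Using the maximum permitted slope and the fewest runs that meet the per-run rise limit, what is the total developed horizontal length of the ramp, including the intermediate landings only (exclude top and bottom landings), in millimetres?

2725 / 400 = 6.81, so 7 ramp runs are needed. That means 6 intermediate landings.
Horizontal run for 2725 mm of rise at 1:15 is 2725 × 15 = 40875 mm.
6 intermediate landings contribute 6 × 1500 = 9000 mm.
Total developed length = 40875 + 9000 = 49875 mm.

49875 mm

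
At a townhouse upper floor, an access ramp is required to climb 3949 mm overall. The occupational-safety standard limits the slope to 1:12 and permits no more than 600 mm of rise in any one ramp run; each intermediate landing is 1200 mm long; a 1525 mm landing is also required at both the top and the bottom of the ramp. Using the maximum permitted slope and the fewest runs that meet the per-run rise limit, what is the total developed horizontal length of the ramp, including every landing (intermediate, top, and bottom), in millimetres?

At most 600 each: 3949/600 = 6.58, giving 7 ramp runs. That means 6 intermediate landings.
Horizontal run for 3949 mm of rise at 1:12 is 3949 × 12 = 47388 mm.
6 intermediate landings contribute 6 × 1200 = 7200 mm.
Top and bottom landings: 2 × 1525 = 3050 mm.
Total = 47388 + 7200 + 3050 = 57638 mm.

57638 mm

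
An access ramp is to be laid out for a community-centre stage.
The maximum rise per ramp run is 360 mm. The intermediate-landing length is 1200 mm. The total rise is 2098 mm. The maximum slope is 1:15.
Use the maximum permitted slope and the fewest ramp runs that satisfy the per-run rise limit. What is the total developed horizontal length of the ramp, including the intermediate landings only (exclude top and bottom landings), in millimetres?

⌈2098/360⌉ = 6 ramp runs. That means 5 intermediate landings.
Horizontal run for 2098 mm of rise at 1:15 is 2098 × 15 = 31470 mm.
Intermediate landings: 5 × 1200 = 6000 mm.
Developed length = 31470 + 6000 = 37470 mm.

37470 mm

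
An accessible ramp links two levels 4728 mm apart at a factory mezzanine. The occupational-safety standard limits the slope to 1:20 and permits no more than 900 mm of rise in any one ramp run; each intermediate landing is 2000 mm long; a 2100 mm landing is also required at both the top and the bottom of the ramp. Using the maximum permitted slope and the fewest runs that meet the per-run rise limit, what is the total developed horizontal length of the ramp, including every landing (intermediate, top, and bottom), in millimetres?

108760 mm

4728 / 900 = 5.25, so 6 ramp runs are needed. That means 5 intermediate landings.
Ramp run (horizontal) at 1:20: 4728 × 20 = 94560 mm.
5 intermediate landings contribute 5 × 2000 = 10000 mm.
Top and bottom landings: 2 × 2100 = 4200 mm.
Total = 94560 + 10000 + 4200 = 108760 mm.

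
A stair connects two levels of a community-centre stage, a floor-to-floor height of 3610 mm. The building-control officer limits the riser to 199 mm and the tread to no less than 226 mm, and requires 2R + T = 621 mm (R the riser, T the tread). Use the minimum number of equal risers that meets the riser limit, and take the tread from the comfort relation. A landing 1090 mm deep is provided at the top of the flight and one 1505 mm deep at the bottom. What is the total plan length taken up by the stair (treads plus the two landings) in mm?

⌈3610/199⌉ = 19 risers.
Each riser is 3610/19 = 190 mm (≤ 199 mm).
T = 621 − 2·190 = 241 mm, which satisfies the 226 mm minimum.
Treads = 19 − 1 = 18; going = 18 × 241 = 4338 mm.
Enclosure = 4338 + 1090 + 1505 = 6933 mm.

6933 mm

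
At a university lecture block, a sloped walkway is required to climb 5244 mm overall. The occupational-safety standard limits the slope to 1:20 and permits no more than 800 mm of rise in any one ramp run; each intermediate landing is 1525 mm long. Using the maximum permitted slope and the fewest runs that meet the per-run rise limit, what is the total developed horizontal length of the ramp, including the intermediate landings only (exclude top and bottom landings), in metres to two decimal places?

114.03 m

5244 / 800 = 6.555 → round up to 7 ramp runs. That means 6 intermediate landings.
Ramp run (horizontal) at 1:20: 5244 × 20 = 104880 mm.
6 intermediate landings contribute 6 × 1525 = 9150 mm.
Total developed length = 104880 + 9150 = 114030 mm.
= 114.03 m.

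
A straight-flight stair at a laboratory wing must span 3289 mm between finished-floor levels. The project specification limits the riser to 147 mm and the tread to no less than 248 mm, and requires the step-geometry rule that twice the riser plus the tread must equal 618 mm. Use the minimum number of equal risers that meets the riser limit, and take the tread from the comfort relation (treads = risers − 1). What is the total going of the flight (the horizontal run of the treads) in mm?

7304 mm

At most 147 each: 3289/147 = 22.37, giving 23 risers.
Each riser is 3289/23 = 143 mm (≤ 147 mm).
T = 618 − 2·143 = 332 mm, which satisfies the 248 mm minimum.
Treads = 23 − 1 = 22; going = 22 × 332 = 7304 mm.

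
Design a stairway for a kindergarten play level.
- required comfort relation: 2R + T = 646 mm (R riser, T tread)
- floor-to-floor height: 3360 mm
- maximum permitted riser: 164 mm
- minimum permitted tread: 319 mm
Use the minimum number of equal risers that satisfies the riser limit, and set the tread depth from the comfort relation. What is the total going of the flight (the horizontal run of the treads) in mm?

At most 164 each: 3360/164 = 20.49, giving 21 risers.
Each riser is 3360/21 = 160 mm (≤ 164 mm).
Tread T = 646 − 2 × 160 = 326 mm (≥ 319 mm).
Treads = 21 − 1 = 20; going = 20 × 326 = 6520 mm.

6520 mm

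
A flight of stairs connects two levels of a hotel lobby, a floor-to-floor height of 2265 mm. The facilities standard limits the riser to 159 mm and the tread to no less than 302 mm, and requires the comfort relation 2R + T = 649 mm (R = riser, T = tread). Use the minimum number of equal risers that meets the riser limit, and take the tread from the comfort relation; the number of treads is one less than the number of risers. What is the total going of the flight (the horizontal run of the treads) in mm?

4858 mm

⌈2265/159⌉ = 15 risers.
Riser R = 2265 / 15 = 151 mm, within the 159 mm limit.
From 2R + T = 649: T = 649 − 302 = 347 mm.
Going = (15 − 1) × 347 = 4858 mm.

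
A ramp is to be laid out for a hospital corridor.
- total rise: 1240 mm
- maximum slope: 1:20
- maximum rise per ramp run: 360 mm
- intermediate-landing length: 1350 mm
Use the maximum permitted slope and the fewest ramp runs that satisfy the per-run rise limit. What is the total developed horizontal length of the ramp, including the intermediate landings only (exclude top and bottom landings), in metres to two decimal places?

28.85 m

⌈1240/360⌉ = 4 ramp runs. That means 3 intermediate landings.
Ramp run (horizontal) at 1:20: 1240 × 20 = 24800 mm.
3 intermediate landings contribute 3 × 1350 = 4050 mm.
Total developed length = 24800 + 4050 = 28850 mm.
= 28.85 m.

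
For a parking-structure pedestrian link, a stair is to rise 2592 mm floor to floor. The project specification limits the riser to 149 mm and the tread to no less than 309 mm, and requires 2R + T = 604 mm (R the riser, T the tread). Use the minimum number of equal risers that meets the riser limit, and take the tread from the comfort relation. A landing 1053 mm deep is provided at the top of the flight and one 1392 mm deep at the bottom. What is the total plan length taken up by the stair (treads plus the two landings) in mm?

7817 mm

⌈2592/149⌉ = 18 risers.
Each riser is 2592/18 = 144 mm (≤ 149 mm).
T = 604 − 2·144 = 316 mm, which satisfies the 309 mm minimum.
Going = (18 − 1) × 316 = 5372 mm.
Add landings: 5372 + 1053 + 1392 = 7817 mm.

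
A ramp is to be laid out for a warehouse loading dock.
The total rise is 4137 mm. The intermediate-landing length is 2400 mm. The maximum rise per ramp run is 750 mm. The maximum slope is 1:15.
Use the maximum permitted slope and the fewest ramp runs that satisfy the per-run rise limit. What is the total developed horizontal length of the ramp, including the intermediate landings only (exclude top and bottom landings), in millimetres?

4137 / 750 = 5.516 → round up to 6 ramp runs. That means 5 intermediate landings.
Horizontal run for 4137 mm of rise at 1:15 is 4137 × 15 = 62055 mm.
5 intermediate landings contribute 5 × 2400 = 12000 mm.
Developed length = 62055 + 12000 = 74055 mm.

74055 mm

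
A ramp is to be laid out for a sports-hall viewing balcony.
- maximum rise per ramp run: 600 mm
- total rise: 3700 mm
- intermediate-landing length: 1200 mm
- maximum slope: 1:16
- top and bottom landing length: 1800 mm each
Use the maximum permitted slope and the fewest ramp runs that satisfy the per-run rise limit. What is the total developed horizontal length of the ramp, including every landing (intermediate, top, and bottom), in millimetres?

70000 mm

At most 600 each: 3700/600 = 6.17, giving 7 ramp runs. That means 6 intermediate landings.
Ramp run (horizontal) at 1:16: 3700 × 16 = 59200 mm.
6 intermediate landings contribute 6 × 1200 = 7200 mm.
Top and bottom landings: 2 × 1800 = 3600 mm.
Total = 59200 + 7200 + 3600 = 70000 mm.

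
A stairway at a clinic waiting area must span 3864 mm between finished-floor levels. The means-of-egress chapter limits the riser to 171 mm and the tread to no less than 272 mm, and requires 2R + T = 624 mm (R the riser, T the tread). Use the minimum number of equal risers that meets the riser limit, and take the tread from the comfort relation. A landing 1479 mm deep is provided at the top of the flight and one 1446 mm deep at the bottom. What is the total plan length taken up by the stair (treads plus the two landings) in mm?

9261 mm

⌈3864/171⌉ = 23 risers.
R = 3864 ÷ 23 = 168 mm.
T = 624 − 2·168 = 288 mm, which satisfies the 272 mm minimum.
Going = (23 − 1) × 288 = 6336 mm.
Enclosure = 6336 + 1479 + 1446 = 9261 mm.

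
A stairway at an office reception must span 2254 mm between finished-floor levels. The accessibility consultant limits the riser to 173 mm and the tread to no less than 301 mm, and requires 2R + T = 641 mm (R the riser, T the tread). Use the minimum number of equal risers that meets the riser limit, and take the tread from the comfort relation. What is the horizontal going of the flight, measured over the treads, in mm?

2254 / 173 = 13.03, so 14 risers are needed.
R = 2254 ÷ 14 = 161 mm.
T = 641 − 2·161 = 319 mm, which satisfies the 301 mm minimum.
Going = (14 − 1) × 319 = 4147 mm.

4147 mm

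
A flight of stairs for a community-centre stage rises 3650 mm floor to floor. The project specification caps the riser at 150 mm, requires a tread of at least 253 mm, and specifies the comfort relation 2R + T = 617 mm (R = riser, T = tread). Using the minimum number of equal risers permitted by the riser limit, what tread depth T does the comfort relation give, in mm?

3650 / 150 = 24.33, so 25 risers are needed.
Each riser is 3650/25 = 146 mm (≤ 150 mm).
From 2R + T = 617: T = 617 − 292 = 325 mm.

325 mm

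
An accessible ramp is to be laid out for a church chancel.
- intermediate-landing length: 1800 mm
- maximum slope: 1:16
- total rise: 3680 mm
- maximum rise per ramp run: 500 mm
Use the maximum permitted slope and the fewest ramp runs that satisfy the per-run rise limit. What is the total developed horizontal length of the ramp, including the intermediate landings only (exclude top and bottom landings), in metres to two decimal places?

3680 / 500 = 7.360 → round up to 8 ramp runs. That means 7 intermediate landings.
Ramp run (horizontal) at 1:16: 3680 × 16 = 58880 mm.
7 intermediate landings contribute 7 × 1800 = 12600 mm.
Developed length = 58880 + 12600 = 71480 mm.
= 71.48 m.

71.48 m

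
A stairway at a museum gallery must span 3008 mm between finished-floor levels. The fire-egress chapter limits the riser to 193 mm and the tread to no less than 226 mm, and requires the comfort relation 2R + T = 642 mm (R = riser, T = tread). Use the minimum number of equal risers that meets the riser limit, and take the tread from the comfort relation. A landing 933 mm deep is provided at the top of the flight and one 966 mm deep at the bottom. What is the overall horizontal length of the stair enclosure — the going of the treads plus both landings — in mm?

3008 / 193 = 15.59, so 16 risers are needed.
Riser R = 3008 / 16 = 188 mm, within the 193 mm limit.
From 2R + T = 642: T = 642 − 376 = 266 mm.
16 risers give 15 treads; going = 15 × 266 = 3990 mm.
Add landings: 3990 + 933 + 966 = 5889 mm.

5889 mm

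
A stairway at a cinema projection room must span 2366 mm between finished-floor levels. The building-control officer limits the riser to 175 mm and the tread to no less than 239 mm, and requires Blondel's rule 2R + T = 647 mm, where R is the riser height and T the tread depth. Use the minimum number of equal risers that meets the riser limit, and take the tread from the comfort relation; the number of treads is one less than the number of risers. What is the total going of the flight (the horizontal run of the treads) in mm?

4017 mm

⌈2366/175⌉ = 14 risers.
R = 2366 ÷ 14 = 169 mm.
T = 647 − 2·169 = 309 mm, which satisfies the 239 mm minimum.
14 risers give 13 treads; going = 13 × 309 = 4017 mm.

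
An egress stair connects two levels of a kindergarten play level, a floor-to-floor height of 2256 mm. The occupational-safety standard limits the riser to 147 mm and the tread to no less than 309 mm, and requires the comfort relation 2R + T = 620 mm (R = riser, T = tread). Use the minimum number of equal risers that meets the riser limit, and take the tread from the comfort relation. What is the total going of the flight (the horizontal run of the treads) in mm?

⌈2256/147⌉ = 16 risers.
R = 2256 ÷ 16 = 141 mm.
From 2R + T = 620: T = 620 − 282 = 338 mm.
Treads = 16 − 1 = 15; going = 15 × 338 = 5070 mm.

5070 mm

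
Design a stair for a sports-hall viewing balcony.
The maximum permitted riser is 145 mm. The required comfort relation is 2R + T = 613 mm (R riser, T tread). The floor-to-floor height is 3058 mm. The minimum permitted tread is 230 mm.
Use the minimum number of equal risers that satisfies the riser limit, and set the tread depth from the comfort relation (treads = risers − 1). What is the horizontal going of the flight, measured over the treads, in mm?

7035 mm

3058 / 145 = 21.090 → round up to 22 risers.
R = 3058 ÷ 22 = 139 mm.
From 2R + T = 613: T = 613 − 278 = 335 mm.
22 risers give 21 treads; going = 21 × 335 = 7035 mm.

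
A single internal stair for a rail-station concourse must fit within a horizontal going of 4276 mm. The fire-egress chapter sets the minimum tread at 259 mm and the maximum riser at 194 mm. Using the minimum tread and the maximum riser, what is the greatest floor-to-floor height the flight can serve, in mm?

3298 mm

4276 / 259 = 16.51, so 16 treads fit.
Risers = treads + 1 = 17.
Maximum height = 17 × 194 = 3298 mm.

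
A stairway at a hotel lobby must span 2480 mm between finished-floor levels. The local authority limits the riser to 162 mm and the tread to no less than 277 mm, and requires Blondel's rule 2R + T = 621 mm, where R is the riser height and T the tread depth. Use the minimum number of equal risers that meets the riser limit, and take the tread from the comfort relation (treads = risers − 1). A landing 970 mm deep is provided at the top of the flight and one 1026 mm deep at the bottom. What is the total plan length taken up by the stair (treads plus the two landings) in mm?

6661 mm

2480 / 162 = 15.309 → round up to 16 risers.
Each riser is 2480/16 = 155 mm (≤ 162 mm).
Tread T = 621 − 2 × 155 = 311 mm (≥ 277 mm).
16 risers give 15 treads; going = 15 × 311 = 4665 mm.
Enclosure = 4665 + 970 + 1026 = 6661 mm.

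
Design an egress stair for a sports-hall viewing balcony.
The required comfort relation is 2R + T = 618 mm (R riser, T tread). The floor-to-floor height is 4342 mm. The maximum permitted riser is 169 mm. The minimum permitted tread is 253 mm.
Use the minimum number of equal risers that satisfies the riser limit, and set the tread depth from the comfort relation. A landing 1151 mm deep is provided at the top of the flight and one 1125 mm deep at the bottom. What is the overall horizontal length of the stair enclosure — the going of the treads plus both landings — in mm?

9376 mm

⌈4342/169⌉ = 26 risers.
Riser R = 4342 / 26 = 167 mm, within the 169 mm limit.
T = 618 − 2·167 = 284 mm, which satisfies the 253 mm minimum.
Going = (26 − 1) × 284 = 7100 mm.
Add landings: 7100 + 1151 + 1125 = 9376 mm.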